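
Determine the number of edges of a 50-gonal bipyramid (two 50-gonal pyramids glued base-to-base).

150

A bipyramid over an n-gon has 2n triangular faces and n + 2 vertices: V = 50 + 2 = 52, E = 3·50 = 150, F = 2·50 = 100.
Check: V − E + F = 52 − 150 + 100 = 2.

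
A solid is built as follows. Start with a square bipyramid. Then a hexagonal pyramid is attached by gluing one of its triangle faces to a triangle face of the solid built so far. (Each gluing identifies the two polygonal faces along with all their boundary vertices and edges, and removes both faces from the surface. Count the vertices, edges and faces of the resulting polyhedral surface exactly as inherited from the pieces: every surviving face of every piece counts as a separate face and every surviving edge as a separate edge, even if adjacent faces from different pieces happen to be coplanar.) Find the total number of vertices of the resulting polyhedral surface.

A square bipyramid: V=6, E=12, F=8.
Attach a hexagonal pyramid (V=7, E=12, F=7) along a 3-gon: merge 3 vertices and 3 edges, delete both glued faces → V=10, E=21, F=13.
Check: V − E + F = 10 − 21 + 13 = 2.

10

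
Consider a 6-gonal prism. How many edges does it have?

A prism on an n-gon has two n-gon bases and n rectangular sides: V = 2·6 = 12, E = 3·6 = 18, F = 6 + 2 = 8.

18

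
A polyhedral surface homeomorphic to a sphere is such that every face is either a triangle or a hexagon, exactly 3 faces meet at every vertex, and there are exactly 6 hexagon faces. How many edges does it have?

24

Let x be the number of triangles; then F = 6 + x.
Edge–face incidences: 2E = 6·6 + 3·x = 36 + 3x.
Every vertex has degree 3, so 3V = 2E.
Euler: V − E + F = 2 ⇒ (2E)/3 − E + (6 + x) = 2.
Multiply by 6: 2·(2E) − 3·(2E) + 6·(6 + x) = 12, i.e. 36 + 6x − (36 + 3x) = 12.
Collecting terms: 3x = 12, so x = 4.
Then 2E = 36 + 3·4 = 48, so E = 24, V = 2E/3 = 16, F = 6 + 4 = 10.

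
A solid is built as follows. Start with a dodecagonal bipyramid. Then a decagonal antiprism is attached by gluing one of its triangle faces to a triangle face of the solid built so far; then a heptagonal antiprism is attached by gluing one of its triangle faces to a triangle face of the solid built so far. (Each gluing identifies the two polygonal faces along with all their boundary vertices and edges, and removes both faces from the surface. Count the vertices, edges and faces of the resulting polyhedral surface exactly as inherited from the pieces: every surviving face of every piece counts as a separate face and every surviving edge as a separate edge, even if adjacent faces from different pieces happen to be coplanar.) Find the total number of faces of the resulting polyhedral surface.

58

A dodecagonal bipyramid: V=14, E=36, F=24.
Attach a decagonal antiprism (V=20, E=40, F=22) along a 3-gon: merge 3 vertices and 3 edges, delete both glued faces → V=31, E=73, F=44.
Attach a heptagonal antiprism (V=14, E=28, F=16) along a 3-gon: merge 3 vertices and 3 edges, delete both glued faces → V=42, E=98, F=58.
Check: V − E + F = 42 − 98 + 58 = 2.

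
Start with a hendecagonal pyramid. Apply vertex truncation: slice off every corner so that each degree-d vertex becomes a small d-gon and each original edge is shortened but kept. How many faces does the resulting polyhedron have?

The base solid has V = 12, E = 22, F = 12.
Truncation replaces each original edge-end by a new vertex, so V′ = 2E = 44.
Each original edge survives, and each old vertex of degree d contributes d new edges; summing degrees gives Σd = 2E, so E′ = E + 2E = 3E = 66.
Each original face survives and each original vertex becomes one new face: F′ = F + V = 24.

24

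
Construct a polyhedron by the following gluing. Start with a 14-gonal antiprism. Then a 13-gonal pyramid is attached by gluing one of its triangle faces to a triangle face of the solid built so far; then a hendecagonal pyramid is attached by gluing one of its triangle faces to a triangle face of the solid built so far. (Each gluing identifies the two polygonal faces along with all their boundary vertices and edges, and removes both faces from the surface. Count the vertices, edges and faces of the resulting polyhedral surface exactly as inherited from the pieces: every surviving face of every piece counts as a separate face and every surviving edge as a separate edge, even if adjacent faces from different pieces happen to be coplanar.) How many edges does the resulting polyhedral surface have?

98

A 14-gonal antiprism: V=28, E=56, F=30.
Attach a 13-gonal pyramid (V=14, E=26, F=14) along a 3-gon: merge 3 vertices and 3 edges, delete both glued faces → V=39, E=79, F=42.
Attach a hendecagonal pyramid (V=12, E=22, F=12) along a 3-gon: merge 3 vertices and 3 edges, delete both glued faces → V=48, E=98, F=52.
Check: V − E + F = 48 − 98 + 52 = 2.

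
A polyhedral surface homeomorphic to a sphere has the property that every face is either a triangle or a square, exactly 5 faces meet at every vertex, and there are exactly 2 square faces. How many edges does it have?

Let x be the number of triangles; then F = 2 + x.
Edge–face incidences: 2E = 4·2 + 3·x = 8 + 3x.
Every vertex has degree 5, so 5V = 2E.
Euler: V − E + F = 2 ⇒ (2E)/5 − E + (2 + x) = 2.
Multiply by 10: 2·(2E) − 5·(2E) + 10·(2 + x) = 20, i.e. 20 + 10x − 3·(8 + 3x) = 20.
Collecting terms: x − 4 = 20, so x = 24.
Then 2E = 8 + 3·24 = 80, so E = 40, V = 2E/5 = 16, F = 2 + 24 = 26.

40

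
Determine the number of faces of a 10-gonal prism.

12

A prism on an n-gon has two n-gon bases and n rectangular sides: V = 2·10 = 20, E = 3·10 = 30, F = 10 + 2 = 12.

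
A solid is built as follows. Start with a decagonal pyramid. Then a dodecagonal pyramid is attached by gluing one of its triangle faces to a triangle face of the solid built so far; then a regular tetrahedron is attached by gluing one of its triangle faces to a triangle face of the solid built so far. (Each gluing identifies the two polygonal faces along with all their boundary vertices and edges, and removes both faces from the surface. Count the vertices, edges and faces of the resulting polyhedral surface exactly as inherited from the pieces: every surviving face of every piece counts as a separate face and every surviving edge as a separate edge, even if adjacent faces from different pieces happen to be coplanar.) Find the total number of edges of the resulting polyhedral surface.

A decagonal pyramid: V=11, E=20, F=11.
Attach a dodecagonal pyramid (V=13, E=24, F=13) along a 3-gon: merge 3 vertices and 3 edges, delete both glued faces → V=21, E=41, F=22.
Attach a regular tetrahedron (V=4, E=6, F=4) along a 3-gon: merge 3 vertices and 3 edges, delete both glued faces → V=22, E=44, F=24.
Check: V − E + F = 22 − 44 + 24 = 2.

44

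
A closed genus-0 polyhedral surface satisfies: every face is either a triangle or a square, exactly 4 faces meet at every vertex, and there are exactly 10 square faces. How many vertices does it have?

16

Let x be the number of triangles; then F = 10 + x.
Edge–face incidences: 2E = 4·10 + 3·x = 40 + 3x.
Every vertex has degree 4, so 4V = 2E.
Euler: V − E + F = 2 ⇒ (2E)/4 − E + (10 + x) = 2.
Multiply by 8: 2·(2E) − 4·(2E) + 8·(10 + x) = 16, i.e. 80 + 8x − 2·(40 + 3x) = 16.
Collecting terms: 2x = 16, so x = 8.
Then 2E = 40 + 3·8 = 64, so E = 32, V = 2E/4 = 16, F = 10 + 8 = 18.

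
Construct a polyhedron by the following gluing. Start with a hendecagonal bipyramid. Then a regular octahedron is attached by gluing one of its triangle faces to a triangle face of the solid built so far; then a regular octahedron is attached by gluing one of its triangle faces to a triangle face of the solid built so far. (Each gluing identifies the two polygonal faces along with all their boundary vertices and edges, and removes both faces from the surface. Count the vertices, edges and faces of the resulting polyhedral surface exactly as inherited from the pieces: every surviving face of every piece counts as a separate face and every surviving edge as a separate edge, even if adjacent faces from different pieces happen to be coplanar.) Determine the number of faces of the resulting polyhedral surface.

A hendecagonal bipyramid: V=13, E=33, F=22.
Attach a regular octahedron (V=6, E=12, F=8) along a 3-gon: merge 3 vertices and 3 edges, delete both glued faces → V=16, E=42, F=28.
Attach a regular octahedron (V=6, E=12, F=8) along a 3-gon: merge 3 vertices and 3 edges, delete both glued faces → V=19, E=51, F=34.
Check: V − E + F = 19 − 51 + 34 = 2.

34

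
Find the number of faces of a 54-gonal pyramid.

A pyramid on an n-gon base has one n-gon and n triangles: V = 54 + 1 = 55, E = 2·54 = 108, F = 54 + 1 = 55.
Check: V − E + F = 55 − 108 + 55 = 2.

55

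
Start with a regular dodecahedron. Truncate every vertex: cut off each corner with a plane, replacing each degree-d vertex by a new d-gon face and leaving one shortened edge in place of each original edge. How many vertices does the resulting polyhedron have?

The base solid has V = 20, E = 30, F = 12.
Truncation replaces each original edge-end by a new vertex, so V′ = 2E = 60.
Each original edge survives, and each old vertex of degree d contributes d new edges; summing degrees gives Σd = 2E, so E′ = E + 2E = 3E = 90.
Each original face survives and each original vertex becomes one new face: F′ = F + V = 32.

60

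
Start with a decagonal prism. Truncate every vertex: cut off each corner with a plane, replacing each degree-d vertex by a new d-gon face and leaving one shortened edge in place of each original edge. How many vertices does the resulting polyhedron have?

The base solid has V = 20, E = 30, F = 12.
Truncation replaces each original edge-end by a new vertex, so V′ = 2E = 60.
Each original edge survives, and each old vertex of degree d contributes d new edges; summing degrees gives Σd = 2E, so E′ = E + 2E = 3E = 90.
Each original face survives and each original vertex becomes one new face: F′ = F + V = 32.

60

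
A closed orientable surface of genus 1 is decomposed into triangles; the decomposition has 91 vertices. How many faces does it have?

182

χ = 2 − 2·1 = 0, and every face is a triangle so 3F = 2E.
V − E + F = 0 with E = 3F/2 gives 91 − (3/2 − 1)·F = 0, so F = 182 and E = 273.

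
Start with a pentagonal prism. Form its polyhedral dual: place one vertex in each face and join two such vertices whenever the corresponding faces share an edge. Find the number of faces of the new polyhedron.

10

The base solid has V = 10, E = 15, F = 7.
The dual swaps V and F and preserves E: V′ = F = 7, E′ = E = 15, F′ = V = 10.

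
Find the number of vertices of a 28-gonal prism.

A prism on an n-gon has two n-gon bases and n rectangular sides: V = 2·28 = 56, E = 3·28 = 84, F = 28 + 2 = 30.
Check: V − E + F = 56 − 84 + 30 = 2.

56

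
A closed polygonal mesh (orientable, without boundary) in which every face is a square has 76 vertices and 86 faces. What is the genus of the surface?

Every face is a square, so 2E = 4·86 = 344, giving E = 172.
χ = V − E + F = 76 − 172 + 86 = -10.
For a closed orientable surface χ = 2 − 2g, so g = (2 − (-10))/2 = 6.

6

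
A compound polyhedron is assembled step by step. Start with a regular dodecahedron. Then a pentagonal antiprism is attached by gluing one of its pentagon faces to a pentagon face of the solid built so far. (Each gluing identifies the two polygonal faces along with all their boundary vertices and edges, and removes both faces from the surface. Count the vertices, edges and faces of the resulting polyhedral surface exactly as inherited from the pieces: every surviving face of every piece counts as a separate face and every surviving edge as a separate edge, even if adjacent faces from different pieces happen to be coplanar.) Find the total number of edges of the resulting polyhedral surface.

A regular dodecahedron: V=20, E=30, F=12.
Attach a pentagonal antiprism (V=10, E=20, F=12) along a 5-gon: merge 5 vertices and 5 edges, delete both glued faces → V=25, E=45, F=22.
Check: V − E + F = 25 − 45 + 22 = 2.

45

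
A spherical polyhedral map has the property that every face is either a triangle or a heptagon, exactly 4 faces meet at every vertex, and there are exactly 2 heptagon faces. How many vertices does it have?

Let x be the number of triangles; then F = 2 + x.
Edge–face incidences: 2E = 7·2 + 3·x = 14 + 3x.
Every vertex has degree 4, so 4V = 2E.
Euler: V − E + F = 2 ⇒ (2E)/4 − E + (2 + x) = 2.
Multiply by 8: 2·(2E) − 4·(2E) + 8·(2 + x) = 16, i.e. 16 + 8x − 2·(14 + 3x) = 16.
Collecting terms: 2x − 12 = 16, so 2x = 28, so x = 14.
Then 2E = 14 + 3·14 = 56, so E = 28, V = 2E/4 = 14, F = 2 + 14 = 16.

14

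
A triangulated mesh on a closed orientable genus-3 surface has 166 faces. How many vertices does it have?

79

χ = 2 − 2·3 = -4, and every face is a triangle so 3F = 2E.
E = 3·166/2 = 249. Then V = -4 + E − F = -4 + 249 − 166 = 79.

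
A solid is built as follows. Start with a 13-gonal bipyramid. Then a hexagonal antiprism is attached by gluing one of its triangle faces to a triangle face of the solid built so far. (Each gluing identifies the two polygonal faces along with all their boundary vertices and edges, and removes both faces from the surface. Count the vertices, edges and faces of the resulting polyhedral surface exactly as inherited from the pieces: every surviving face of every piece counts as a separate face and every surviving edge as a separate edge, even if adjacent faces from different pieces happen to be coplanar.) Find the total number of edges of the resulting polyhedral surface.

A 13-gonal bipyramid: V=15, E=39, F=26.
Attach a hexagonal antiprism (V=12, E=24, F=14) along a 3-gon: merge 3 vertices and 3 edges, delete both glued faces → V=24, E=60, F=38.
Check: V − E + F = 24 − 60 + 38 = 2.

60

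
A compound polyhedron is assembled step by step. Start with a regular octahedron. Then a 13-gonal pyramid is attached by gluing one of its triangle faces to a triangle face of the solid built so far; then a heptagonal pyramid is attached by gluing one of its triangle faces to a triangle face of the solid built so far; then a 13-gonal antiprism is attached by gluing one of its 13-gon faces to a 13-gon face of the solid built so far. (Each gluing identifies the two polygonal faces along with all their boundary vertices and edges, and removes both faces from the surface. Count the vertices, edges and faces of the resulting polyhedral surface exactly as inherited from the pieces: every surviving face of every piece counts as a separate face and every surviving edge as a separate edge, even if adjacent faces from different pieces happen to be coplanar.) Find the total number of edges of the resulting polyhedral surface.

A regular octahedron: V=6, E=12, F=8.
Attach a 13-gonal pyramid (V=14, E=26, F=14) along a 3-gon: merge 3 vertices and 3 edges, delete both glued faces → V=17, E=35, F=20.
Attach a heptagonal pyramid (V=8, E=14, F=8) along a 3-gon: merge 3 vertices and 3 edges, delete both glued faces → V=22, E=46, F=26.
Attach a 13-gonal antiprism (V=26, E=52, F=28) along a 13-gon: merge 13 vertices and 13 edges, delete both glued faces → V=35, E=85, F=52.
Check: V − E + F = 35 − 85 + 52 = 2.

85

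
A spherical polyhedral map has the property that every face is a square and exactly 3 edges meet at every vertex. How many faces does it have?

Each face has 4 edges and each edge borders two faces, so 2E = 4F.
Each vertex has degree 3, so 3V = 2E and hence V = 4F/3.
Euler: V − E + F = 2 ⇒ (4F/3) − (4F/2) + F = 2.
Multiply by 6: (8 − 12 + 6)F = 12, i.e. 2F = 12.
So F = 6, E = 4·6/2 = 12, V = 4·6/3 = 8.

6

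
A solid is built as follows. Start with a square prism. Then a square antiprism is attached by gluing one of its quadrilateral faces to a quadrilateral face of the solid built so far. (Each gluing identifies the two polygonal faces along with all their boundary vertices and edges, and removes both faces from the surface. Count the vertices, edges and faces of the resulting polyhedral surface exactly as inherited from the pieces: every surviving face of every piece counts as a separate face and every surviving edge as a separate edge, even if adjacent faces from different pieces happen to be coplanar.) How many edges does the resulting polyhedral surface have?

24

A square prism: V=8, E=12, F=6.
Attach a square antiprism (V=8, E=16, F=10) along a 4-gon: merge 4 vertices and 4 edges, delete both glued faces → V=12, E=24, F=14.
Check: V − E + F = 12 − 24 + 14 = 2.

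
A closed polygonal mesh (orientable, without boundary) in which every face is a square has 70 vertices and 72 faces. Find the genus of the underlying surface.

2

Every face is a square, so 2E = 4·72 = 288, giving E = 144.
χ = V − E + F = 70 − 144 + 72 = -2.
For a closed orientable surface χ = 2 − 2g, so g = (2 − (-2))/2 = 2.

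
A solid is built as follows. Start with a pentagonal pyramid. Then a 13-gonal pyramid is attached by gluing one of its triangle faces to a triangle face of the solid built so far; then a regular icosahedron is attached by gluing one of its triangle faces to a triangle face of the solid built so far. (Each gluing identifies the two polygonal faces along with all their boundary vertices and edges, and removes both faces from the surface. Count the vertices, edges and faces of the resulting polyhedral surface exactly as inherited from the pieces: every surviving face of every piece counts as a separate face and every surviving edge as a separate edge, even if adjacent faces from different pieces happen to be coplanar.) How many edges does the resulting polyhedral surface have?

60

A pentagonal pyramid: V=6, E=10, F=6.
Attach a 13-gonal pyramid (V=14, E=26, F=14) along a 3-gon: merge 3 vertices and 3 edges, delete both glued faces → V=17, E=33, F=18.
Attach a regular icosahedron (V=12, E=30, F=20) along a 3-gon: merge 3 vertices and 3 edges, delete both glued faces → V=26, E=60, F=36.
Check: V − E + F = 26 − 60 + 36 = 2.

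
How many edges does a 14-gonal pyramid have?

28

A pyramid on an n-gon base has one n-gon and n triangles: V = 14 + 1 = 15, E = 2·14 = 28, F = 14 + 1 = 15.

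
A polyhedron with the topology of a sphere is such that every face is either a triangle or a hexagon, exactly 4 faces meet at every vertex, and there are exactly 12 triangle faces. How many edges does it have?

24

Let x be the number of hexagons; then F = 12 + x.
Edge–face incidences: 2E = 3·12 + 6·x = 36 + 6x.
Every vertex has degree 4, so 4V = 2E.
Euler: V − E + F = 2 ⇒ (2E)/4 − E + (12 + x) = 2.
Multiply by 8: 2·(2E) − 4·(2E) + 8·(12 + x) = 16, i.e. 96 + 8x − 2·(36 + 6x) = 16.
Collecting terms: −4x + 24 = 16, so −4x = −8, so x = 2.
Then 2E = 36 + 6·2 = 48, so E = 24, V = 2E/4 = 12, F = 12 + 2 = 14.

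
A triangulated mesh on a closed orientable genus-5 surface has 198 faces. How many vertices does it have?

χ = 2 − 2·5 = -8, and every face is a triangle so 3F = 2E.
E = 3·198/2 = 297. Then V = -8 + E − F = -8 + 297 − 198 = 91.

91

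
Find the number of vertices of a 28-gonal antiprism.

An antiprism on an n-gon has two n-gon caps and 2n triangles: V = 2·28 = 56, E = 4·28 = 112, F = 2·28 + 2 = 58.

56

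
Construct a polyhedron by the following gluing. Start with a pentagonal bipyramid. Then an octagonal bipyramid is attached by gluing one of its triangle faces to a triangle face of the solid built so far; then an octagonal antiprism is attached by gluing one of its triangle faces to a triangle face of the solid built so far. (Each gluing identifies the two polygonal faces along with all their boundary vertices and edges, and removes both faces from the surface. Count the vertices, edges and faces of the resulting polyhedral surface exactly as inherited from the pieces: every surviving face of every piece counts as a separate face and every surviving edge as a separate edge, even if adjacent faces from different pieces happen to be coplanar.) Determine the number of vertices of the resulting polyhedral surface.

A pentagonal bipyramid: V=7, E=15, F=10.
Attach an octagonal bipyramid (V=10, E=24, F=16) along a 3-gon: merge 3 vertices and 3 edges, delete both glued faces → V=14, E=36, F=24.
Attach an octagonal antiprism (V=16, E=32, F=18) along a 3-gon: merge 3 vertices and 3 edges, delete both glued faces → V=27, E=65, F=40.
Check: V − E + F = 27 − 65 + 40 = 2.

27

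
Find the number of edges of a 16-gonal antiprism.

An antiprism on an n-gon has two n-gon caps and 2n triangles: V = 2·16 = 32, E = 4·16 = 64, F = 2·16 + 2 = 34.

64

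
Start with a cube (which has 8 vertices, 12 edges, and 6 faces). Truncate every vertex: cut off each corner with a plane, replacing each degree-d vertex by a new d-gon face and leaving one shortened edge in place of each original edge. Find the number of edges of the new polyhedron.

Truncation replaces each original edge-end by a new vertex, so V′ = 2E = 24.
Each original edge survives, and each old vertex of degree d contributes d new edges; summing degrees gives Σd = 2E, so E′ = E + 2E = 3E = 36.
Each original face survives and each original vertex becomes one new face: F′ = F + V = 14.

36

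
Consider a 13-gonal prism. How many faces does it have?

15

A prism on an n-gon has two n-gon bases and n rectangular sides: V = 2·13 = 26, E = 3·13 = 39, F = 13 + 2 = 15.
Check: V − E + F = 26 − 39 + 15 = 2.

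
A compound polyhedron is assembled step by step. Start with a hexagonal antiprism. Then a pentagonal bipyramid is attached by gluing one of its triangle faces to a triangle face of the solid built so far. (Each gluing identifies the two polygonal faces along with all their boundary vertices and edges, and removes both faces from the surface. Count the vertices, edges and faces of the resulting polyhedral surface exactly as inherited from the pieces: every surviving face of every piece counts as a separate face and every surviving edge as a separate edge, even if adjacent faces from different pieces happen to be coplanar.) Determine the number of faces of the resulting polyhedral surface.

A hexagonal antiprism: V=12, E=24, F=14.
Attach a pentagonal bipyramid (V=7, E=15, F=10) along a 3-gon: merge 3 vertices and 3 edges, delete both glued faces → V=16, E=36, F=22.
Check: V − E + F = 16 − 36 + 22 = 2.

22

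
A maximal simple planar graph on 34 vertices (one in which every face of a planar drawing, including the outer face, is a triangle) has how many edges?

96

In a plane triangulation 3F = 2E and V − E + F = 2, so E = 3V − 6 = 3·34 − 6 = 96.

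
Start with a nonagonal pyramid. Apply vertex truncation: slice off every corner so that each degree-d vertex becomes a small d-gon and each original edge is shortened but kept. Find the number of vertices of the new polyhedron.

The base solid has V = 10, E = 18, F = 10.
Truncation replaces each original edge-end by a new vertex, so V′ = 2E = 36.
Each original edge survives, and each old vertex of degree d contributes d new edges; summing degrees gives Σd = 2E, so E′ = E + 2E = 3E = 54.
Each original face survives and each original vertex becomes one new face: F′ = F + V = 20.

36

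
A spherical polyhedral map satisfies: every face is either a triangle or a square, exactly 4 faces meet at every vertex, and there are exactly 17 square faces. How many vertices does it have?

23

Let x be the number of triangles; then F = 17 + x.
Edge–face incidences: 2E = 4·17 + 3·x = 68 + 3x.
Every vertex has degree 4, so 4V = 2E.
Euler: V − E + F = 2 ⇒ (2E)/4 − E + (17 + x) = 2.
Multiply by 8: 2·(2E) − 4·(2E) + 8·(17 + x) = 16, i.e. 136 + 8x − 2·(68 + 3x) = 16.
Collecting terms: 2x = 16, so x = 8.
Then 2E = 68 + 3·8 = 92, so E = 46, V = 2E/4 = 23, F = 17 + 8 = 25.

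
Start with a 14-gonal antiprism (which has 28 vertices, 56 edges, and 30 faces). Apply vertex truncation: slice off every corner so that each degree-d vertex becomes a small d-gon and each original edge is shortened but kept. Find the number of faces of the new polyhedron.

58

Truncation replaces each original edge-end by a new vertex, so V′ = 2E = 112.
Each original edge survives, and each old vertex of degree d contributes d new edges; summing degrees gives Σd = 2E, so E′ = E + 2E = 3E = 168.
Each original face survives and each original vertex becomes one new face: F′ = F + V = 58.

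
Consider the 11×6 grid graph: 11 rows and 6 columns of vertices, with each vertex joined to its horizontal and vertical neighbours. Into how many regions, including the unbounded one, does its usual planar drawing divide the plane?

51

The grid has V = 11·6 = 66 vertices and E = 11·5 + 6·10 = 115 edges.
F = 2 − V + E = 2 − 66 + 115 = 51.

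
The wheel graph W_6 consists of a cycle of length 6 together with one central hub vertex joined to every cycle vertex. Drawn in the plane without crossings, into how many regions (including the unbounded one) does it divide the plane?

7

W_6 has V = 6 + 1 = 7 vertices and E = 2·6 = 12 edges.
By Euler's formula F = 2 − V + E = 2 − 7 + 12 = 7.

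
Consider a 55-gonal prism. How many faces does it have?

57

A prism on an n-gon has two n-gon bases and n rectangular sides: V = 2·55 = 110, E = 3·55 = 165, F = 55 + 2 = 57.
Check: V − E + F = 110 − 165 + 57 = 2.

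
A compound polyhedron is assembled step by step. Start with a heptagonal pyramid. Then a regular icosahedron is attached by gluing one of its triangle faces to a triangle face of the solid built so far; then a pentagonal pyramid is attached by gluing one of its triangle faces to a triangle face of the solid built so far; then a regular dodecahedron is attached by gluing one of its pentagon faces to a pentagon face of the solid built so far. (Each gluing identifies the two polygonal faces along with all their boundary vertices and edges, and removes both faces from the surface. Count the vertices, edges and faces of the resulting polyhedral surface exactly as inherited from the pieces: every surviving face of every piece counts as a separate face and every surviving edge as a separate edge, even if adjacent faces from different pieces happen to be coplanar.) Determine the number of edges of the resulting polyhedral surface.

A heptagonal pyramid: V=8, E=14, F=8.
Attach a regular icosahedron (V=12, E=30, F=20) along a 3-gon: merge 3 vertices and 3 edges, delete both glued faces → V=17, E=41, F=26.
Attach a pentagonal pyramid (V=6, E=10, F=6) along a 3-gon: merge 3 vertices and 3 edges, delete both glued faces → V=20, E=48, F=30.
Attach a regular dodecahedron (V=20, E=30, F=12) along a 5-gon: merge 5 vertices and 5 edges, delete both glued faces → V=35, E=73, F=40.
Check: V − E + F = 35 − 73 + 40 = 2.

73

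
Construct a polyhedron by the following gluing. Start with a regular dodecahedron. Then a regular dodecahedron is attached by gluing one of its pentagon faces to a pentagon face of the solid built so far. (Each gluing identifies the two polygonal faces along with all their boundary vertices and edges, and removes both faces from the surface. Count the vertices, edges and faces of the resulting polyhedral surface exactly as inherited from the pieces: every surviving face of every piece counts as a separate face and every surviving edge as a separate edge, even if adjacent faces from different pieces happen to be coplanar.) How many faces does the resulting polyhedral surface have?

22

A regular dodecahedron: V=20, E=30, F=12.
Attach a regular dodecahedron (V=20, E=30, F=12) along a 5-gon: merge 5 vertices and 5 edges, delete both glued faces → V=35, E=55, F=22.
Check: V − E + F = 35 − 55 + 22 = 2.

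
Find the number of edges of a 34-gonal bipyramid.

A bipyramid over an n-gon has 2n triangular faces and n + 2 vertices: V = 34 + 2 = 36, E = 3·34 = 102, F = 2·34 = 68.

102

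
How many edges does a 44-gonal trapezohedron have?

The n-trapezohedron (dual of the n-antiprism) has V = 2·44 + 2 = 90, E = 4·44 = 176, F = 2·44 = 88.
Check: V − E + F = 90 − 176 + 88 = 2.

176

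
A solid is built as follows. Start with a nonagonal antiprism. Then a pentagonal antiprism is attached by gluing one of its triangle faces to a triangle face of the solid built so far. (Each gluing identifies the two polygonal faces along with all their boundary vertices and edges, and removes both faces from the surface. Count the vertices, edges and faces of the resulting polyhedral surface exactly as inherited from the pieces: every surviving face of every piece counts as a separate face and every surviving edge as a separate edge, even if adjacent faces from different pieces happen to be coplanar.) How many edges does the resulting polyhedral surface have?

53

A nonagonal antiprism: V=18, E=36, F=20.
Attach a pentagonal antiprism (V=10, E=20, F=12) along a 3-gon: merge 3 vertices and 3 edges, delete both glued faces → V=25, E=53, F=30.
Check: V − E + F = 25 − 53 + 30 = 2.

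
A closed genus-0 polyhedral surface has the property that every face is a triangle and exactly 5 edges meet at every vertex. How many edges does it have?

Each face has 3 edges and each edge borders two faces, so 2E = 3F.
Each vertex has degree 5, so 5V = 2E and hence V = 3F/5.
Euler: V − E + F = 2 ⇒ (3F/5) − (3F/2) + F = 2.
Multiply by 10: (6 − 15 + 10)F = 20, i.e. 1F = 20.
So F = 20, E = 3·20/2 = 30, V = 3·20/5 = 12.

30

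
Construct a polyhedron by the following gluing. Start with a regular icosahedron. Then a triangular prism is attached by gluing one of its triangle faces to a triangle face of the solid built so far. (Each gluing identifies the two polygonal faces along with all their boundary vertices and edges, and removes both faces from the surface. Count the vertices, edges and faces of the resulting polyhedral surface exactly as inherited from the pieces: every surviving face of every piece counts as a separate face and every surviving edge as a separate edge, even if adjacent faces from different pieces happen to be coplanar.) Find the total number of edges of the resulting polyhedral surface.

36

A regular icosahedron: V=12, E=30, F=20.
Attach a triangular prism (V=6, E=9, F=5) along a 3-gon: merge 3 vertices and 3 edges, delete both glued faces → V=15, E=36, F=23.
Check: V − E + F = 15 − 36 + 23 = 2.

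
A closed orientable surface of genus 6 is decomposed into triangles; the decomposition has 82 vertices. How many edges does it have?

276

χ = 2 − 2·6 = -10, and every face is a triangle so 3F = 2E.
V − E + F = -10 with E = 3F/2 gives 82 − (3/2 − 1)·F = -10, so F = 184 and E = 276.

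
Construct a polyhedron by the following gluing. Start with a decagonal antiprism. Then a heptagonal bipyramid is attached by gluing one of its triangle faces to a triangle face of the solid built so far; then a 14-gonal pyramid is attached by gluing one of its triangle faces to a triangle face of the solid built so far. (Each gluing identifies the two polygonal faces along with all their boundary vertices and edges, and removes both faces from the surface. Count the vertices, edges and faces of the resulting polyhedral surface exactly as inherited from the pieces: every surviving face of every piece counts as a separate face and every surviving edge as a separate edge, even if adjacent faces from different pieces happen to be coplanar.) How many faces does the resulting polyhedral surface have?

47

A decagonal antiprism: V=20, E=40, F=22.
Attach a heptagonal bipyramid (V=9, E=21, F=14) along a 3-gon: merge 3 vertices and 3 edges, delete both glued faces → V=26, E=58, F=34.
Attach a 14-gonal pyramid (V=15, E=28, F=15) along a 3-gon: merge 3 vertices and 3 edges, delete both glued faces → V=38, E=83, F=47.
Check: V − E + F = 38 − 83 + 47 = 2.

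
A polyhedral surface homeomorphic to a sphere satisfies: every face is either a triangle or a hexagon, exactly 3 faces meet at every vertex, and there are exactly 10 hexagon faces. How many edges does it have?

36

Let x be the number of triangles; then F = 10 + x.
Edge–face incidences: 2E = 6·10 + 3·x = 60 + 3x.
Every vertex has degree 3, so 3V = 2E.
Euler: V − E + F = 2 ⇒ (2E)/3 − E + (10 + x) = 2.
Multiply by 6: 2·(2E) − 3·(2E) + 6·(10 + x) = 12, i.e. 60 + 6x − (60 + 3x) = 12.
Collecting terms: 3x = 12, so x = 4.
Then 2E = 60 + 3·4 = 72, so E = 36, V = 2E/3 = 24, F = 10 + 4 = 14.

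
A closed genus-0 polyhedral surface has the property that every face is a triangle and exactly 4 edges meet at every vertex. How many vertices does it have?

Each face has 3 edges and each edge borders two faces, so 2E = 3F.
Each vertex has degree 4, so 4V = 2E and hence V = 3F/4.
Euler: V − E + F = 2 ⇒ (3F/4) − (3F/2) + F = 2.
Multiply by 8: (6 − 12 + 8)F = 16, i.e. 2F = 16.
So F = 8, E = 3·8/2 = 12, V = 3·8/4 = 6.

6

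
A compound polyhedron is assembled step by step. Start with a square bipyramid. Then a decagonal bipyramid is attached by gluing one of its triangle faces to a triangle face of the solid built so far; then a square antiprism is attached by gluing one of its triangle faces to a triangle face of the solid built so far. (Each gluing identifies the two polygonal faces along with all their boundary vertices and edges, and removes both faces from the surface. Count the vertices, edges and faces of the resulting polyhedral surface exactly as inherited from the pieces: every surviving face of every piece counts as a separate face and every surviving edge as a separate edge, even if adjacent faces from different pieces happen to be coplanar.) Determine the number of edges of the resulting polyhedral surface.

52

A square bipyramid: V=6, E=12, F=8.
Attach a decagonal bipyramid (V=12, E=30, F=20) along a 3-gon: merge 3 vertices and 3 edges, delete both glued faces → V=15, E=39, F=26.
Attach a square antiprism (V=8, E=16, F=10) along a 3-gon: merge 3 vertices and 3 edges, delete both glued faces → V=20, E=52, F=34.
Check: V − E + F = 20 − 52 + 34 = 2.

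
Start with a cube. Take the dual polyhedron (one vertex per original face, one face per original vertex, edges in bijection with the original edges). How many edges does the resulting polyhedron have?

12

The base solid has V = 8, E = 12, F = 6.
The dual swaps V and F and preserves E: V′ = F = 6, E′ = E = 12, F′ = V = 8.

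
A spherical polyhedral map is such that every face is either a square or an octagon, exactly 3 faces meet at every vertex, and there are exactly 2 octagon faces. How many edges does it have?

Let x be the number of squares; then F = 2 + x.
Edge–face incidences: 2E = 8·2 + 4·x = 16 + 4x.
Every vertex has degree 3, so 3V = 2E.
Euler: V − E + F = 2 ⇒ (2E)/3 − E + (2 + x) = 2.
Multiply by 6: 2·(2E) − 3·(2E) + 6·(2 + x) = 12, i.e. 12 + 6x − (16 + 4x) = 12.
Collecting terms: 2x − 4 = 12, so 2x = 16, so x = 8.
Then 2E = 16 + 4·8 = 48, so E = 24, V = 2E/3 = 16, F = 2 + 8 = 10.

24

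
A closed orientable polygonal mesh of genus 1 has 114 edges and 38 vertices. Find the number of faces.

76

For a closed orientable surface of genus 1, χ = 2 − 2·1 = 0.
F = 0 − V + E = 0 − 38 + 114 = 76.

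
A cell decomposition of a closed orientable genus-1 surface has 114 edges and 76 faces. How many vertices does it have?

38

For a closed orientable surface of genus 1, χ = 2 − 2·1 = 0.
V = 0 + E − F = 0 + 114 − 76 = 38.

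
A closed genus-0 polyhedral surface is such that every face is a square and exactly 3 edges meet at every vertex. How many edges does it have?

12

Each face has 4 edges and each edge borders two faces, so 2E = 4F.
Each vertex has degree 3, so 3V = 2E and hence V = 4F/3.
Euler: V − E + F = 2 ⇒ (4F/3) − (4F/2) + F = 2.
Multiply by 6: (8 − 12 + 6)F = 12, i.e. 2F = 12.
So F = 6, E = 4·6/2 = 12, V = 4·6/3 = 8.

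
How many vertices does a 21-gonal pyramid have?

22

A pyramid on an n-gon base has one n-gon and n triangles: V = 21 + 1 = 22, E = 2·21 = 42, F = 21 + 1 = 22.
Check: V − E + F = 22 − 42 + 22 = 2.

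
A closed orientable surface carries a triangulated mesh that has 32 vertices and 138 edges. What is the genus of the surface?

8

Every face is a triangle and each edge borders two faces, so 3F = 2·138, giving F = 92.
χ = V − E + F = 32 − 138 + 92 = -14.
For a closed orientable surface χ = 2 − 2g, so g = (2 − (-14))/2 = 8.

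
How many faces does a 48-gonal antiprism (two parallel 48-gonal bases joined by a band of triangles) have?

An antiprism on an n-gon has two n-gon caps and 2n triangles: V = 2·48 = 96, E = 4·48 = 192, F = 2·48 + 2 = 98.
Check: V − E + F = 96 − 192 + 98 = 2.

98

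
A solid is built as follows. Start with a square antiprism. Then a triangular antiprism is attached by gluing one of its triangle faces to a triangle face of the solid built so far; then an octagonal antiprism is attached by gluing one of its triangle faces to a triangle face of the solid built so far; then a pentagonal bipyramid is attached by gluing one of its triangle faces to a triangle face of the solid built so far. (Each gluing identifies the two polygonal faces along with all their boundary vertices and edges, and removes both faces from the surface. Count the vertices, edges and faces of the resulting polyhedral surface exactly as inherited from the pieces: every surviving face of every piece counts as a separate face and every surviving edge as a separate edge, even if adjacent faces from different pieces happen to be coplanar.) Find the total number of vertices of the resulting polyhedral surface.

A square antiprism: V=8, E=16, F=10.
Attach a triangular antiprism (V=6, E=12, F=8) along a 3-gon: merge 3 vertices and 3 edges, delete both glued faces → V=11, E=25, F=16.
Attach an octagonal antiprism (V=16, E=32, F=18) along a 3-gon: merge 3 vertices and 3 edges, delete both glued faces → V=24, E=54, F=32.
Attach a pentagonal bipyramid (V=7, E=15, F=10) along a 3-gon: merge 3 vertices and 3 edges, delete both glued faces → V=28, E=66, F=40.
Check: V − E + F = 28 − 66 + 40 = 2.

28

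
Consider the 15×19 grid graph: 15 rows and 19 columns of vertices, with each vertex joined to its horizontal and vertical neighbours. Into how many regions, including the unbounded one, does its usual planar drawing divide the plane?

253

The grid has V = 15·19 = 285 vertices and E = 15·18 + 19·14 = 536 edges.
F = 2 − V + E = 2 − 285 + 536 = 253.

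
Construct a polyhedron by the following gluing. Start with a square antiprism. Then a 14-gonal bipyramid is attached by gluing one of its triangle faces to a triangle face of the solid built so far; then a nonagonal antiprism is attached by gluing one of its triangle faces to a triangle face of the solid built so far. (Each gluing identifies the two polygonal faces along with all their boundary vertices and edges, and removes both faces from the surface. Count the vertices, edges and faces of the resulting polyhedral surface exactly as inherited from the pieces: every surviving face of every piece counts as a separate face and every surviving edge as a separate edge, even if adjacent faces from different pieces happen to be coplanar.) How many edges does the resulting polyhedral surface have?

A square antiprism: V=8, E=16, F=10.
Attach a 14-gonal bipyramid (V=16, E=42, F=28) along a 3-gon: merge 3 vertices and 3 edges, delete both glued faces → V=21, E=55, F=36.
Attach a nonagonal antiprism (V=18, E=36, F=20) along a 3-gon: merge 3 vertices and 3 edges, delete both glued faces → V=36, E=88, F=54.
Check: V − E + F = 36 − 88 + 54 = 2.

88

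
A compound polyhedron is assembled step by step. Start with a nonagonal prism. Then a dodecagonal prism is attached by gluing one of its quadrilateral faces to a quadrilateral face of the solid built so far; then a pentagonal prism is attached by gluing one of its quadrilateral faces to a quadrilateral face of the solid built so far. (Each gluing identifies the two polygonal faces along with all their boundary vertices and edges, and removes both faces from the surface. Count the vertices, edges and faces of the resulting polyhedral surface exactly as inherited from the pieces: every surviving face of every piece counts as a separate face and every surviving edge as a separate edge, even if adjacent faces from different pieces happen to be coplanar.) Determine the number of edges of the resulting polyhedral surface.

A nonagonal prism: V=18, E=27, F=11.
Attach a dodecagonal prism (V=24, E=36, F=14) along a 4-gon: merge 4 vertices and 4 edges, delete both glued faces → V=38, E=59, F=23.
Attach a pentagonal prism (V=10, E=15, F=7) along a 4-gon: merge 4 vertices and 4 edges, delete both glued faces → V=44, E=70, F=28.
Check: V − E + F = 44 − 70 + 28 = 2.

70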